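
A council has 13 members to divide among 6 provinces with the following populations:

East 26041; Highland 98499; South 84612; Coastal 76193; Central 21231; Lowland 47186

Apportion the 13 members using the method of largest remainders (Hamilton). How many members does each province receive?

Total 353762; standard divisor 353762/13 ≈ 27212.462.
Standard quotas: East 0.9570, Highland 3.6196, South 3.1093, Coastal 2.7999, Central 0.7802, Lowland 1.7340.
Lower quotas: East 0, Highland 3, South 3, Coastal 2, Central 0, Lowland 1 (sum 9, leaving 4 seats).
Remainders in descending order: East 0.9570, Coastal 0.7999, Central 0.7802, Lowland 0.7340, Highland 0.6196, South 0.1093.
The surplus seats go to East, Coastal, Central, Lowland.

East 1; Highland 3; South 3; Coastal 3; Central 1; Lowland 2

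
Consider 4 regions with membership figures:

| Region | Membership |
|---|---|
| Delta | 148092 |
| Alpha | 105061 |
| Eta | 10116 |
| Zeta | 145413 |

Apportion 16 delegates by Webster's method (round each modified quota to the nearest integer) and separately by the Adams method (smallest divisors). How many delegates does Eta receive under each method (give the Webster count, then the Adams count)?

0 and 1

Webster: Delta 6, Alpha 4, Eta 0, Zeta 6.
Adams: Delta 6, Alpha 4, Eta 1, Zeta 5.
Eta gets 0 under Webster and 1 under Adams.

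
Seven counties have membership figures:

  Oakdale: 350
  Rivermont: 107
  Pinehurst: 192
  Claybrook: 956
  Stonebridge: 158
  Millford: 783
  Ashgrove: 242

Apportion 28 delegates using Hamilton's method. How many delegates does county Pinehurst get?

The standard divisor is 2788/28 ≈ 99.571.
Standard quotas: Oakdale 3.515, Rivermont 1.075, Pinehurst 1.928, Claybrook 9.601, Stonebridge 1.587, Millford 7.864, Ashgrove 2.430.
Lower quotas: Oakdale 3, Rivermont 1, Pinehurst 1, Claybrook 9, Stonebridge 1, Millford 7, Ashgrove 2 (sum 24, leaving 4 seats).
Remainders in descending order: Pinehurst 0.928, Millford 0.864, Claybrook 0.601, Stonebridge 0.587, Oakdale 0.515, Ashgrove 0.430, Rivermont 0.075.
Largest remainders: Pinehurst, Millford, Claybrook, Stonebridge receive the extra seats.
Pinehurst receives 2.

2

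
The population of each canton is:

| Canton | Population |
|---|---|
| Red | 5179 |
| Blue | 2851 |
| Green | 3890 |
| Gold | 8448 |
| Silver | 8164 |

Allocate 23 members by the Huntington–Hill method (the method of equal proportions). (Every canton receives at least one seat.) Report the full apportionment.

With divisor 1212: modified quotas Red 4.273, Blue 2.352, Green 3.210, Gold 6.970, Silver 6.736.
Geometric-mean thresholds: Red √(4·5)=4.472, Blue √(2·3)=2.449, Green √(3·4)=3.464, Gold √(6·7)=6.481, Silver √(6·7)=6.481.
Each quota rounded against its threshold gives Red 4, Blue 2, Green 3, Gold 7, Silver 7 (total 23).

Red 4; Blue 2; Green 3; Gold 7; Silver 7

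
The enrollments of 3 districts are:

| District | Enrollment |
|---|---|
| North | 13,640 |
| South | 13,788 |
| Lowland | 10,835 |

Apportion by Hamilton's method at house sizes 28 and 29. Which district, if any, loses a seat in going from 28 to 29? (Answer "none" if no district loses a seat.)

none

At 28 seats: North 10, South 10, Lowland 8.
At 29 seats: North 10, South 11, Lowland 8.
No district's allocation decreased.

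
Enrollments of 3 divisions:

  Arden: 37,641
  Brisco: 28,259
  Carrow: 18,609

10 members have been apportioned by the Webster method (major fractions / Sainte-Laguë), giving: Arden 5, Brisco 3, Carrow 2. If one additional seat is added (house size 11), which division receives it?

Brisco

Priority for the next seat is population ÷ (current seats + 0.5).
Priorities: Arden 6843.818, Brisco 8074.000, Carrow 7443.600.
Highest priority: Brisco.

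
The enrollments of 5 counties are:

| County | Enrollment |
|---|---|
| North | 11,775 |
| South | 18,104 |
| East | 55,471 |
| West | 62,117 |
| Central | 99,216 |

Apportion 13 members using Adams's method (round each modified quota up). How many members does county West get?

3

Standard divisor 246683/13 ≈ 18975.615; standard quotas: North 0.621, South 0.954, East 2.923, West 3.274, Central 5.229.
Rounding up gives 1, 1, 3, 4, 6 = 15 seats, so the divisor must be adjusted.
With modified divisor 22800: modified quotas North 0.516, South 0.794, East 2.433, West 2.724, Central 4.352.
Rounding up: North 1, South 1, East 3, West 3, Central 5 (total 13).
West receives 3.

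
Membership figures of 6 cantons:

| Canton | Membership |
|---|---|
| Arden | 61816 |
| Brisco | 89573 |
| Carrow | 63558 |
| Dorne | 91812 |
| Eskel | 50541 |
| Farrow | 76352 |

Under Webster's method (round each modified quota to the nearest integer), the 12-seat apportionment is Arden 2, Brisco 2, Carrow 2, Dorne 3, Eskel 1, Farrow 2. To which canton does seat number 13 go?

Brisco

Priority for the next seat is population ÷ (current seats + 0.5).
Priorities: Arden 24726.400, Brisco 35829.200, Carrow 25423.200, Dorne 26232.000, Eskel 33694.000, Farrow 30540.800.
Highest priority: Brisco.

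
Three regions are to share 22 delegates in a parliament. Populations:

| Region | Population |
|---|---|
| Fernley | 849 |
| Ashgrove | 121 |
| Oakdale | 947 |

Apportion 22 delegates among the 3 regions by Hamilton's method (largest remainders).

Fernley 10; Ashgrove 1; Oakdale 11

The standard divisor is 1917/22 ≈ 87.136.
Standard quotas: Fernley 9.743, Ashgrove 1.389, Oakdale 10.868.
Lower quotas: Fernley 9, Ashgrove 1, Oakdale 10 (sum 20, leaving 2 seats).
Remainders in descending order: Oakdale 0.868, Fernley 0.743, Ashgrove 0.389.
Largest remainders: Oakdale, Fernley receive the extra seats.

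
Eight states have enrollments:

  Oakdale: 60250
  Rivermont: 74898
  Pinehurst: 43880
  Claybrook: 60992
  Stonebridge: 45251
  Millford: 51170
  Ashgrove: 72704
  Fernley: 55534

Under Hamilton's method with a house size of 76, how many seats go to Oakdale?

10

Total 464679; standard divisor 464679/76 ≈ 6114.197.
Standard quotas: Oakdale 9.8541, Rivermont 12.2498, Pinehurst 7.1767, Claybrook 9.9755, Stonebridge 7.4010, Millford 8.3690, Ashgrove 11.8910, Fernley 9.0828.
Lower quotas: Oakdale 9, Rivermont 12, Pinehurst 7, Claybrook 9, Stonebridge 7, Millford 8, Ashgrove 11, Fernley 9 (sum 72, leaving 4 seats).
Remainders in descending order: Claybrook 0.9755, Ashgrove 0.8910, Oakdale 0.8541, Stonebridge 0.4010, Millford 0.3690, Rivermont 0.2498, Pinehurst 0.1767, Fernley 0.0828.
The surplus seats go to Claybrook, Ashgrove, Oakdale, Stonebridge.
Oakdale receives 10.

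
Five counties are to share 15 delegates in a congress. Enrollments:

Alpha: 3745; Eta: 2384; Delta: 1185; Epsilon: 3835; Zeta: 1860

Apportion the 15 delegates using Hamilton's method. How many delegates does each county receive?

Alpha: 4; Eta: 3; Delta: 1; Epsilon: 5; Zeta: 2

The standard divisor is 13009/15 ≈ 867.267.
Standard quotas: Alpha 4.318, Eta 2.749, Delta 1.366, Epsilon 4.422, Zeta 2.145.
Lower quotas: Alpha 4, Eta 2, Delta 1, Epsilon 4, Zeta 2 (sum 13, leaving 2 seats).
Remainders in descending order: Eta 0.749, Epsilon 0.422, Delta 0.366, Alpha 0.318, Zeta 0.145.
Largest remainders: Eta, Epsilon receive the extra seats.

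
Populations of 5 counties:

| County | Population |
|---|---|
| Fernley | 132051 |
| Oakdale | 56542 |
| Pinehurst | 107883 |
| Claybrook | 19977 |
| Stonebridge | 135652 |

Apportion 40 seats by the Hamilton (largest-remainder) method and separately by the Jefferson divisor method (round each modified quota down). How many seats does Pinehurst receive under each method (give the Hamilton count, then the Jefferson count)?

Hamilton: Fernley 12, Oakdale 5, Pinehurst 9, Claybrook 2, Stonebridge 12.
Jefferson: Fernley 12, Oakdale 5, Pinehurst 10, Claybrook 1, Stonebridge 12.
Pinehurst gets 9 under Hamilton and 10 under Jefferson.

9 and 10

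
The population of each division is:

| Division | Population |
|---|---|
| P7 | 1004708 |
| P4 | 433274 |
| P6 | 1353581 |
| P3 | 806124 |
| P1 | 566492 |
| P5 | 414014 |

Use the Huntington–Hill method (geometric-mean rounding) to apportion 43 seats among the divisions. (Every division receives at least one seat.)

With divisor 106814: modified quotas P7 9.406, P4 4.056, P6 12.672, P3 7.547, P1 5.304, P5 3.876.
Geometric-mean thresholds: P7 √(9·10)=9.487, P4 √(4·5)=4.472, P6 √(12·13)=12.490, P3 √(7·8)=7.483, P1 √(5·6)=5.477, P5 √(3·4)=3.464.
Each quota rounded against its threshold gives P7 9, P4 4, P6 13, P3 8, P1 5, P5 4 (total 43).

P7: 9, P4: 4, P6: 13, P3: 8, P1: 5, P5: 4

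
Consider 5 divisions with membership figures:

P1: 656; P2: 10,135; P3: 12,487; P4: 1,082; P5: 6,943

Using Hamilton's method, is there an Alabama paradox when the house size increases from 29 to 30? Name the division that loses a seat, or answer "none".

At 29 seats: P1 1, P2 9, P3 12, P4 1, P5 6.
At 30 seats: P1 0, P2 10, P3 12, P4 1, P5 7.
P1 drops from 1 to 0.

P1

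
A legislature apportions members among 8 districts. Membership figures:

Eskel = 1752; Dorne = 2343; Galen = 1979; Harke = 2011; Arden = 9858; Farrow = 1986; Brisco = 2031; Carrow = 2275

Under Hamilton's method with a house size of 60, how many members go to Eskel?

Total 24235; standard divisor 24235/60 ≈ 403.917.
Standard quotas: Eskel 4.3375, Dorne 5.8007, Galen 4.8995, Harke 4.9787, Arden 24.4060, Farrow 4.9169, Brisco 5.0283, Carrow 5.6323.
Lower quotas: Eskel 4, Dorne 5, Galen 4, Harke 4, Arden 24, Farrow 4, Brisco 5, Carrow 5 (sum 55, leaving 5 seats).
Remainders in descending order: Harke 0.9787, Farrow 0.9169, Galen 0.8995, Dorne 0.8007, Carrow 0.6323, Arden 0.4060, Eskel 0.3375, Brisco 0.0283.
The surplus seats go to Harke, Farrow, Galen, Dorne, Carrow.
Eskel receives 4.

4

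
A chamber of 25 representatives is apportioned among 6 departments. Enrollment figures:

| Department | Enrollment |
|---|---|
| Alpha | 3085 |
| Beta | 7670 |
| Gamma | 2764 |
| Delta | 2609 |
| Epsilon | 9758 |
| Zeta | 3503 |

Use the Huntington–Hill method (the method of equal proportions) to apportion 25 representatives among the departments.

With divisor 1167: modified quotas Alpha 2.644, Beta 6.572, Gamma 2.368, Delta 2.236, Epsilon 8.362, Zeta 3.002.
Geometric-mean thresholds: Alpha √(2·3)=2.449, Beta √(6·7)=6.481, Gamma √(2·3)=2.449, Delta √(2·3)=2.449, Epsilon √(8·9)=8.485, Zeta √(3·4)=3.464.
Each quota rounded against its threshold gives Alpha 3, Beta 7, Gamma 2, Delta 2, Epsilon 8, Zeta 3 (total 25).

Alpha: 3, Beta: 7, Gamma: 2, Delta: 2, Epsilon: 8, Zeta: 3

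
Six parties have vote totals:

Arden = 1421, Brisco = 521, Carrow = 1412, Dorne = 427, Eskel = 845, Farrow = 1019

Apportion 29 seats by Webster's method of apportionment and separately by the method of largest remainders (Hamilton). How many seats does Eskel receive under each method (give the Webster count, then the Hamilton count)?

4 and 5

Webster: Arden 8, Brisco 3, Carrow 7, Dorne 2, Eskel 4, Farrow 5.
Hamilton: Arden 7, Brisco 3, Carrow 7, Dorne 2, Eskel 5, Farrow 5.
Eskel gets 4 under Webster and 5 under Hamilton.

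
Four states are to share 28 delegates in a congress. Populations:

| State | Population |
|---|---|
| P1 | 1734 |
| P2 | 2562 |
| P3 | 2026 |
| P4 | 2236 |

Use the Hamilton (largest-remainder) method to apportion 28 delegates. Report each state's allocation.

The standard divisor is 8558/28 ≈ 305.643.
Standard quotas: P1 5.673, P2 8.382, P3 6.629, P4 7.316.
Lower quotas: P1 5, P2 8, P3 6, P4 7 (sum 26, leaving 2 seats).
Remainders in descending order: P1 0.673, P3 0.629, P2 0.382, P4 0.316.
Largest remainders: P1, P3 receive the extra seats.

P1=6; P2=8; P3=7; P4=7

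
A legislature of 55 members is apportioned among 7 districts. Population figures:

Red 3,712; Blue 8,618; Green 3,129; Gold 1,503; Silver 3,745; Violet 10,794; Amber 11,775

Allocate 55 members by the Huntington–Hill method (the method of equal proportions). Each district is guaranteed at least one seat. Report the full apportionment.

Red 5, Blue 11, Green 4, Gold 2, Silver 5, Violet 13, Amber 15

With divisor 806: modified quotas Red 4.605, Blue 10.692, Green 3.882, Gold 1.865, Silver 4.646, Violet 13.392, Amber 14.609.
Geometric-mean thresholds: Red √(4·5)=4.472, Blue √(10·11)=10.488, Green √(3·4)=3.464, Gold √(1·2)=1.414, Silver √(4·5)=4.472, Violet √(13·14)=13.491, Amber √(14·15)=14.491.
Each quota rounded against its threshold gives Red 5, Blue 11, Green 4, Gold 2, Silver 5, Violet 13, Amber 15 (total 55).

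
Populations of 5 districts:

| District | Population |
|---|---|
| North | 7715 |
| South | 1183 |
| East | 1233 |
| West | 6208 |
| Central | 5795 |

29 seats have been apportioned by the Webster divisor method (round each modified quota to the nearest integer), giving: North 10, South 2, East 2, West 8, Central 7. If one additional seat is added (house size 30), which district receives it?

Priority for the next seat is population ÷ (current seats + 0.5).
Priorities: North 734.762, South 473.200, East 493.200, West 730.353, Central 772.667.
Highest priority: Central.

Central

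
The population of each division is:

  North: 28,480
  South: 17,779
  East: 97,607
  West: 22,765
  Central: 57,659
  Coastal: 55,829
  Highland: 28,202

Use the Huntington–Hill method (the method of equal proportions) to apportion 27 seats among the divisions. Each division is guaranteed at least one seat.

With divisor 11570: modified quotas North 2.462, South 1.537, East 8.436, West 1.968, Central 4.983, Coastal 4.825, Highland 2.438.
Geometric-mean thresholds: North √(2·3)=2.449, South √(1·2)=1.414, East √(8·9)=8.485, West √(1·2)=1.414, Central √(4·5)=4.472, Coastal √(4·5)=4.472, Highland √(2·3)=2.449.
Each quota rounded against its threshold gives North 3, South 2, East 8, West 2, Central 5, Coastal 5, Highland 2 (total 27).

North 3, South 2, East 8, West 2, Central 5, Coastal 5, Highland 2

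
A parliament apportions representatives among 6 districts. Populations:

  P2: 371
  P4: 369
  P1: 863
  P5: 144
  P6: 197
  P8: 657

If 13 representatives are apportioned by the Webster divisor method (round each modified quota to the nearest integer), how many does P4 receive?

2

Standard divisor 2601/13 ≈ 200.077; standard quotas: P2 1.854, P4 1.844, P1 4.313, P5 0.720, P6 0.985, P8 3.284.
Rounding to the nearest integer gives P2 2, P4 2, P1 4, P5 1, P6 1, P8 3 — total 13, matching the house size, so no adjustment is needed.
P4 receives 2.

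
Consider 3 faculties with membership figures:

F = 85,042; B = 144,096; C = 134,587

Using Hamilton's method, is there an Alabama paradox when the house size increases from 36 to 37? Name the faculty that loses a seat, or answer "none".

F

At 36 seats: F 9, B 14, C 13.
At 37 seats: F 8, B 15, C 14.
F drops from 9 to 8.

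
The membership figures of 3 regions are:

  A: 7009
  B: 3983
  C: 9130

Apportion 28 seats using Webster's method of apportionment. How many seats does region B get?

Standard divisor 20122/28 ≈ 718.643; standard quotas: A 9.753, B 5.542, C 12.705.
Rounding to the nearest integer gives 10, 6, 13 = 29 seats, so the divisor must be adjusted.
With modified divisor 727: modified quotas A 9.641, B 5.479, C 12.558.
Rounding to the nearest integer: A 10, B 5, C 13 (total 28).
B receives 5.

5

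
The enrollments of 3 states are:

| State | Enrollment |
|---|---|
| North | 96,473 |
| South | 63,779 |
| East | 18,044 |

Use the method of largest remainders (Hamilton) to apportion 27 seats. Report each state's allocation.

The standard divisor is 178296/27 ≈ 6603.556.
Standard quotas: North 14.6093, South 9.6583, East 2.7325.
Lower quotas: North 14, South 9, East 2 (sum 25, leaving 2 seats).
Remainders in descending order: East 0.7325, South 0.6583, North 0.6093.
The surplus seats go to East, South.

North 14, South 10, East 3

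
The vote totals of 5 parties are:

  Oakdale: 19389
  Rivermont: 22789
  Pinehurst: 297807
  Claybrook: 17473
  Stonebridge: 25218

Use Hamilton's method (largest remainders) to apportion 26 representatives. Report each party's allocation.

Standard divisor: 382676 ÷ 26 ≈ 14718.308.
Standard quotas: Oakdale 1.3173, Rivermont 1.5483, Pinehurst 20.2338, Claybrook 1.1872, Stonebridge 1.7134.
Lower quotas: Oakdale 1, Rivermont 1, Pinehurst 20, Claybrook 1, Stonebridge 1 (sum 24, leaving 2 seats).
Remainders in descending order: Stonebridge 0.7134, Rivermont 0.5483, Oakdale 0.3173, Pinehurst 0.2338, Claybrook 0.1872.
Largest remainders: Stonebridge, Rivermont receive the extra seats.

Oakdale 1, Rivermont 2, Pinehurst 20, Claybrook 1, Stonebridge 2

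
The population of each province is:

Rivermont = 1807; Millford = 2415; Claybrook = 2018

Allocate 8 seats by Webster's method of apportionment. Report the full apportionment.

Standard divisor 6240/8 ≈ 780; standard quotas: Rivermont 2.317, Millford 3.096, Claybrook 2.587.
Rounding to the nearest integer gives Rivermont 2, Millford 3, Claybrook 3 — total 8, matching the house size, so no adjustment is needed.

Rivermont 2; Millford 3; Claybrook 3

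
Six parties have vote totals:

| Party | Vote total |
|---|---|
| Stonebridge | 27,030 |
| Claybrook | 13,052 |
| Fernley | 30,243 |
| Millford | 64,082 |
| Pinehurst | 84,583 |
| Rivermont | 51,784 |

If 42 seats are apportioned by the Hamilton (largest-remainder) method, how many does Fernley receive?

The standard divisor is 270774/42 = 6447.
Standard quotas: Stonebridge 4.1926, Claybrook 2.0245, Fernley 4.6910, Millford 9.9398, Pinehurst 13.1197, Rivermont 8.0323.
Lower quotas: Stonebridge 4, Claybrook 2, Fernley 4, Millford 9, Pinehurst 13, Rivermont 8 (sum 40, leaving 2 seats).
Remainders in descending order: Millford 0.9398, Fernley 0.6910, Stonebridge 0.1926, Pinehurst 0.1197, Rivermont 0.0323, Claybrook 0.0245.
The surplus seats go to Millford, Fernley.
Fernley receives 5.

5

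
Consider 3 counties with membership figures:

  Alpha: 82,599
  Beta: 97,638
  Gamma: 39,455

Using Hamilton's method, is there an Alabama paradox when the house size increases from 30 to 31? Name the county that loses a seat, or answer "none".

At 30 seats: Alpha 11, Beta 13, Gamma 6.
At 31 seats: Alpha 12, Beta 14, Gamma 5.
Gamma drops from 6 to 5.

Gamma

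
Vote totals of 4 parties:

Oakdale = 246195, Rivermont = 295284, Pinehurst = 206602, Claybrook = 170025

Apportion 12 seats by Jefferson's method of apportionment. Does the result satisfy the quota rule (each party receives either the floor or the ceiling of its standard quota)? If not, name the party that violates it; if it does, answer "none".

none

Standard quotas: Oakdale 3.218, Rivermont 3.859, Pinehurst 2.700, Claybrook 2.222.
Jefferson allocation: Oakdale 3, Rivermont 4, Pinehurst 3, Claybrook 2.
Every allocation lies between the lower and upper quota.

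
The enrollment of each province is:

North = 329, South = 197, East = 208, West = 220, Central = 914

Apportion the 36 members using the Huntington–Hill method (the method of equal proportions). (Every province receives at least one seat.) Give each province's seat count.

North=6; South=4; East=4; West=4; Central=18

With divisor 52: modified quotas North 6.327, South 3.788, East 4.000, West 4.231, Central 17.577.
Geometric-mean thresholds: North √(6·7)=6.481, South √(3·4)=3.464, East √(4·5)=4.472, West √(4·5)=4.472, Central √(17·18)=17.493.
Each quota rounded against its threshold gives North 6, South 4, East 4, West 4, Central 18 (total 36).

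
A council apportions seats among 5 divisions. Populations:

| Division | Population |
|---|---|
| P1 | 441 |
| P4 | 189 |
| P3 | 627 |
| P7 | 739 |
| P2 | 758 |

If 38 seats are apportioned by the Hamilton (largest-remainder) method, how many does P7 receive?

10

Total 2754; standard divisor 2754/38 ≈ 72.474.
Standard quotas: P1 6.085, P4 2.608, P3 8.651, P7 10.197, P2 10.459.
Lower quotas: P1 6, P4 2, P3 8, P7 10, P2 10 (sum 36, leaving 2 seats).
Remainders in descending order: P3 0.651, P4 0.608, P2 0.459, P7 0.197, P1 0.085.
Largest remainders: P3, P4 receive the extra seats.
P7 receives 10.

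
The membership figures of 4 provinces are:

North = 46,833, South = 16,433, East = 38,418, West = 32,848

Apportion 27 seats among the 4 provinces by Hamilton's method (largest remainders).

Standard divisor: 134532 ÷ 27 ≈ 4982.667.
Standard quotas: North 9.3992, South 3.2980, East 7.7103, West 6.5925.
Lower quotas: North 9, South 3, East 7, West 6 (sum 25, leaving 2 seats).
Remainders in descending order: East 0.7103, West 0.5925, North 0.3992, South 0.2980.
The surplus seats go to East, West.

North 9, South 3, East 8, West 7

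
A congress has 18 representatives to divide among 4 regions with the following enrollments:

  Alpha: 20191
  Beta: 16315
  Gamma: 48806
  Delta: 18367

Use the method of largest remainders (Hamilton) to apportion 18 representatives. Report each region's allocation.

The standard divisor is 103679/18 ≈ 5759.944.
Standard quotas: Alpha 3.5054, Beta 2.8325, Gamma 8.4733, Delta 3.1887.
Lower quotas: Alpha 3, Beta 2, Gamma 8, Delta 3 (sum 16, leaving 2 seats).
Remainders in descending order: Beta 0.8325, Alpha 0.5054, Gamma 0.4733, Delta 0.1887.
The surplus seats go to Beta, Alpha.

Alpha=4, Beta=3, Gamma=8, Delta=3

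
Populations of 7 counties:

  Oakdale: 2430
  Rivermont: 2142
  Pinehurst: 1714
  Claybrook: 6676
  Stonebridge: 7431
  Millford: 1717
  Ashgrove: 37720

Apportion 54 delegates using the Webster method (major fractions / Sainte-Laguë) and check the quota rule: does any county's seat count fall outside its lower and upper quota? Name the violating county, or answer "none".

Standard quotas: Oakdale 2.193, Rivermont 1.933, Pinehurst 1.547, Claybrook 6.025, Stonebridge 6.707, Millford 1.550, Ashgrove 34.044.
Webster allocation: Oakdale 2, Rivermont 2, Pinehurst 2, Claybrook 6, Stonebridge 7, Millford 2, Ashgrove 33.
Ashgrove has quota 34.044 (lower 34, upper 35) but receives 33 — outside the quota interval.

Ashgrove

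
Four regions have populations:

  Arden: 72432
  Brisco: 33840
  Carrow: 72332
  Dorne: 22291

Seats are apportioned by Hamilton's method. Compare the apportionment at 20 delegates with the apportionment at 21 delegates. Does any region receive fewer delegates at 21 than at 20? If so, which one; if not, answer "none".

Brisco

At 20 seats: Arden 7, Brisco 4, Carrow 7, Dorne 2.
At 21 seats: Arden 8, Brisco 3, Carrow 8, Dorne 2.
Brisco drops from 4 to 3.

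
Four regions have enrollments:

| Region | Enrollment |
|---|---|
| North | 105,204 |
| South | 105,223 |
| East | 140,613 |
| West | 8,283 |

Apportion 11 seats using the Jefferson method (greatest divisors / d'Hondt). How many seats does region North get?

3

Standard divisor 359323/11 ≈ 32665.727; standard quotas: North 3.221, South 3.221, East 4.305, West 0.254.
Rounding down gives 3, 3, 4, 0 = 10 seats, so the divisor must be adjusted.
With modified divisor 27200: modified quotas North 3.868, South 3.868, East 5.170, West 0.305.
Rounding down: North 3, South 3, East 5, West 0 (total 11).
North receives 3.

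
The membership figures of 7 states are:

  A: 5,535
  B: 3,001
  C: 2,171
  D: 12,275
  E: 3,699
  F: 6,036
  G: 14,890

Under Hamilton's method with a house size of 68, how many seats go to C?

3

The standard divisor is 47607/68 ≈ 700.103.
Standard quotas: A 7.9060, B 4.2865, C 3.1010, D 17.5331, E 5.2835, F 8.6216, G 21.2683.
Lower quotas: A 7, B 4, C 3, D 17, E 5, F 8, G 21 (sum 65, leaving 3 seats).
Remainders in descending order: A 0.9060, F 0.6216, D 0.5331, B 0.2865, E 0.2835, G 0.2683, C 0.1010.
The surplus seats go to A, F, D.
C receives 3.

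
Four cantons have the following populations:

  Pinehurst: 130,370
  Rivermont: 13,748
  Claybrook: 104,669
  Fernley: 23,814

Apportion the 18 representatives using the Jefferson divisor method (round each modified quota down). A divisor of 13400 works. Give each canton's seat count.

With modified divisor 13400: modified quotas Pinehurst 9.729, Rivermont 1.026, Claybrook 7.811, Fernley 1.777.
Rounding down: Pinehurst 9, Rivermont 1, Claybrook 7, Fernley 1 (total 18).

Pinehurst 9; Rivermont 1; Claybrook 7; Fernley 1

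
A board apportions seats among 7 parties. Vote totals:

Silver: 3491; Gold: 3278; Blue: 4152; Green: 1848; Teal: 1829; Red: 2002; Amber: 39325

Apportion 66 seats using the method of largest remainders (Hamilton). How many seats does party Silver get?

4

Total 55925; standard divisor 55925/66 ≈ 847.348.
Standard quotas: Silver 4.1199, Gold 3.8685, Blue 4.9000, Green 2.1809, Teal 2.1585, Red 2.3627, Amber 46.4095.
Lower quotas: Silver 4, Gold 3, Blue 4, Green 2, Teal 2, Red 2, Amber 46 (sum 63, leaving 3 seats).
Remainders in descending order: Blue 0.9000, Gold 0.8685, Amber 0.4095, Red 0.3627, Green 0.1809, Teal 0.1585, Silver 0.1199.
Largest remainders: Blue, Gold, Amber receive the extra seats.
Silver receives 4.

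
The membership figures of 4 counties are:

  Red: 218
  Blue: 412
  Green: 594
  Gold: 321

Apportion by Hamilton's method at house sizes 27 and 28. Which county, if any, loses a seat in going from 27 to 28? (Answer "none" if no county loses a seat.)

none

At 27 seats: Red 4, Blue 7, Green 10, Gold 6.
At 28 seats: Red 4, Blue 7, Green 11, Gold 6.
No county's allocation decreased.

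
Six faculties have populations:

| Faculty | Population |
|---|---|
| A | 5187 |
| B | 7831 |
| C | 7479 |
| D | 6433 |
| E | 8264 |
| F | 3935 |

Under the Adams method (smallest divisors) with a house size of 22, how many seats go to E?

5

Standard divisor 39129/22 ≈ 1778.591; standard quotas: A 2.916, B 4.403, C 4.205, D 3.617, E 4.646, F 2.212.
Rounding up gives 3, 5, 5, 4, 5, 3 = 25 seats, so the divisor must be adjusted.
With modified divisor 2000: modified quotas A 2.594, B 3.916, C 3.740, D 3.216, E 4.132, F 1.968.
Rounding up: A 3, B 4, C 4, D 4, E 5, F 2 (total 22).
E receives 5.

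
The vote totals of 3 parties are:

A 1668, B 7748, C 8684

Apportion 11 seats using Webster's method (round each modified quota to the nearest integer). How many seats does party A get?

1

Standard divisor 18100/11 ≈ 1645.455; standard quotas: A 1.014, B 4.709, C 5.278.
Rounding to the nearest integer gives A 1, B 5, C 5 — total 11, matching the house size, so no adjustment is needed.
A receives 1.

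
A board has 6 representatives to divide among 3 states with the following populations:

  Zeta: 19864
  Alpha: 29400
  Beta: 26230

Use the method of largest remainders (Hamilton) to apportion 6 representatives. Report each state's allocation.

The standard divisor is 75494/6 ≈ 12582.333.
Standard quotas: Zeta 1.5787, Alpha 2.3366, Beta 2.0847.
Lower quotas: Zeta 1, Alpha 2, Beta 2 (sum 5, leaving 1 seat).
Remainders in descending order: Zeta 0.5787, Alpha 0.3366, Beta 0.0847.
The surplus seat goes to Zeta.

Zeta 2, Alpha 2, Beta 2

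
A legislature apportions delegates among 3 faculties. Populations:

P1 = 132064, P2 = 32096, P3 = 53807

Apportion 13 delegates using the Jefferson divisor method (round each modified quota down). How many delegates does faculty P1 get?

Standard divisor 217967/13 ≈ 16766.692; standard quotas: P1 7.877, P2 1.914, P3 3.209.
Rounding down gives 7, 1, 3 = 11 seats, so the divisor must be adjusted.
With modified divisor 15400: modified quotas P1 8.576, P2 2.084, P3 3.494.
Rounding down: P1 8, P2 2, P3 3 (total 13).
P1 receives 8.

8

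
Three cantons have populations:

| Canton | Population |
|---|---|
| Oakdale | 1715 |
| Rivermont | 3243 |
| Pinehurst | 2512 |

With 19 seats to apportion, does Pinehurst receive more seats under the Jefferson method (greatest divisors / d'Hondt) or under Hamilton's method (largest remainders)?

Jefferson: Oakdale 4, Rivermont 9, Pinehurst 6.
Hamilton: Oakdale 4, Rivermont 8, Pinehurst 7.
Pinehurst gets 6 under Jefferson and 7 under Hamilton.

Hamilton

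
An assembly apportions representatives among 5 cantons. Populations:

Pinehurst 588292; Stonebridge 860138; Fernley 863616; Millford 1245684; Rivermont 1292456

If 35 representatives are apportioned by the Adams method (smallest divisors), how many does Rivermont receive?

9

Standard divisor 4850186/35 ≈ 138576.743; standard quotas: Pinehurst 4.245, Stonebridge 6.207, Fernley 6.232, Millford 8.989, Rivermont 9.327.
Rounding up gives 5, 7, 7, 9, 10 = 38 seats, so the divisor must be adjusted.
With modified divisor 145500: modified quotas Pinehurst 4.043, Stonebridge 5.912, Fernley 5.936, Millford 8.561, Rivermont 8.883.
Rounding up: Pinehurst 5, Stonebridge 6, Fernley 6, Millford 9, Rivermont 9 (total 35).
Rivermont receives 9.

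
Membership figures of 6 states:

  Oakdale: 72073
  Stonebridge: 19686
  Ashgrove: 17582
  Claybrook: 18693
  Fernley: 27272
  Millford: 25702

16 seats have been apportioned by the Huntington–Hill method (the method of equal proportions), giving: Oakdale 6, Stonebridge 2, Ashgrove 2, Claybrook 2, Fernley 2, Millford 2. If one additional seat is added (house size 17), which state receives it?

Priority for the next seat is population ÷ (√(s·(s+1))).
Priorities: Oakdale 11121.105, Stonebridge 8036.776, Ashgrove 7177.821, Claybrook 7631.385, Fernley 11133.747, Millford 10492.798.
Highest priority: Fernley.

Fernley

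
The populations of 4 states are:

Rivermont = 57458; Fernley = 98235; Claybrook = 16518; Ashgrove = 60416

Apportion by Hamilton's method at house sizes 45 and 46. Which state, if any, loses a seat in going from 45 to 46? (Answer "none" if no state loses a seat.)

At 45 seats: Rivermont 11, Fernley 19, Claybrook 3, Ashgrove 12.
At 46 seats: Rivermont 11, Fernley 20, Claybrook 3, Ashgrove 12.
No state's allocation decreased.

none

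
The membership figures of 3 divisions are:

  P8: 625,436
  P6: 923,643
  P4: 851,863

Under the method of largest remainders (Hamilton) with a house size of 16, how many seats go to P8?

Standard divisor: 2400942 ÷ 16 ≈ 150058.875.
Standard quotas: P8 4.1679, P6 6.1552, P4 5.6769.
Lower quotas: P8 4, P6 6, P4 5 (sum 15, leaving 1 seat).
Remainders in descending order: P4 0.6769, P8 0.1679, P6 0.1552.
The surplus seat goes to P4.
P8 receives 4.

4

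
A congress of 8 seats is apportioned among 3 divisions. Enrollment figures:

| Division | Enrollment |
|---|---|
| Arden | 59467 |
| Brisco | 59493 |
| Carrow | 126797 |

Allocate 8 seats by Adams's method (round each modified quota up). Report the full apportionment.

Standard divisor 245757/8 ≈ 30719.625; standard quotas: Arden 1.936, Brisco 1.937, Carrow 4.128.
Rounding up gives 2, 2, 5 = 9 seats, so the divisor must be adjusted.
With modified divisor 37000: modified quotas Arden 1.607, Brisco 1.608, Carrow 3.427.
Rounding up: Arden 2, Brisco 2, Carrow 4 (total 8).

Arden 2, Brisco 2, Carrow 4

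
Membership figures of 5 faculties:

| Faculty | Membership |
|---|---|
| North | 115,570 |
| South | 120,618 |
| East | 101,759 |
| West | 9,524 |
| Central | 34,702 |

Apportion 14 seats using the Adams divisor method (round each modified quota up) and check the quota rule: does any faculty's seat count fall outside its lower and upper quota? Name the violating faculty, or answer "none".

Standard quotas: North 4.234, South 4.419, East 3.728, West 0.349, Central 1.271.
Adams allocation: North 4, South 4, East 3, West 1, Central 2.
Every allocation lies between the lower and upper quota.

none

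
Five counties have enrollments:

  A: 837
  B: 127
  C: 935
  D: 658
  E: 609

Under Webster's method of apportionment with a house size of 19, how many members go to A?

Standard divisor 3166/19 ≈ 166.632; standard quotas: A 5.023, B 0.762, C 5.611, D 3.949, E 3.655.
Rounding to the nearest integer gives 5, 1, 6, 4, 4 = 20 seats, so the divisor must be adjusted.
With modified divisor 172: modified quotas A 4.866, B 0.738, C 5.436, D 3.826, E 3.541.
Rounding to the nearest integer: A 5, B 1, C 5, D 4, E 4 (total 19).
A receives 5.

5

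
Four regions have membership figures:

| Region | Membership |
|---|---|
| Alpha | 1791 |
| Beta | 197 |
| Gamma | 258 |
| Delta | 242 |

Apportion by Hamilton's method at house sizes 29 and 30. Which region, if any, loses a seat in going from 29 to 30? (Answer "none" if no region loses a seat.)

At 29 seats: Alpha 21, Beta 2, Gamma 3, Delta 3.
At 30 seats: Alpha 22, Beta 2, Gamma 3, Delta 3.
No region's allocation decreased.

none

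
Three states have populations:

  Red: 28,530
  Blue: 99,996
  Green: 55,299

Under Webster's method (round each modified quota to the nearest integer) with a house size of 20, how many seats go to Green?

6

Standard divisor 183825/20 ≈ 9191.25; standard quotas: Red 3.104, Blue 10.879, Green 6.016.
Rounding to the nearest integer gives Red 3, Blue 11, Green 6 — total 20, matching the house size, so no adjustment is needed.
Green receives 6.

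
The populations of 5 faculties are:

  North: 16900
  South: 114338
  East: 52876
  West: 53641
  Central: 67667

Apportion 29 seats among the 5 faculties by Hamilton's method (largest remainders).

North 2; South 11; East 5; West 5; Central 6

The standard divisor is 305422/29 ≈ 10531.793.
Standard quotas: North 1.6047, South 10.8565, East 5.0206, West 5.0932, Central 6.4250.
Lower quotas: North 1, South 10, East 5, West 5, Central 6 (sum 27, leaving 2 seats).
Remainders in descending order: South 0.8565, North 0.6047, Central 0.4250, West 0.0932, East 0.0206.
Largest remainders: South, North receive the extra seats.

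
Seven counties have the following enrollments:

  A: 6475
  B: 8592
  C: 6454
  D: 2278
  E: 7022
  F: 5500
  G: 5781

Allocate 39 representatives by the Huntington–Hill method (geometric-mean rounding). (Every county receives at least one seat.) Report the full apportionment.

With divisor 1069: modified quotas A 6.057, B 8.037, C 6.037, D 2.131, E 6.569, F 5.145, G 5.408.
Geometric-mean thresholds: A √(6·7)=6.481, B √(8·9)=8.485, C √(6·7)=6.481, D √(2·3)=2.449, E √(6·7)=6.481, F √(5·6)=5.477, G √(5·6)=5.477.
Each quota rounded against its threshold gives A 6, B 8, C 6, D 2, E 7, F 5, G 5 (total 39).

A 6, B 8, C 6, D 2, E 7, F 5, G 5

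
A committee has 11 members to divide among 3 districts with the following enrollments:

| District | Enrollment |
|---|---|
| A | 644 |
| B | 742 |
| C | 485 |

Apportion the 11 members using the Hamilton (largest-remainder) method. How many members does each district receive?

Total 1871; standard divisor 1871/11 ≈ 170.091.
Standard quotas: A 3.786, B 4.362, C 2.851.
Lower quotas: A 3, B 4, C 2 (sum 9, leaving 2 seats).
Remainders in descending order: C 0.851, A 0.786, B 0.362.
The surplus seats go to C, A.

A=4, B=4, C=3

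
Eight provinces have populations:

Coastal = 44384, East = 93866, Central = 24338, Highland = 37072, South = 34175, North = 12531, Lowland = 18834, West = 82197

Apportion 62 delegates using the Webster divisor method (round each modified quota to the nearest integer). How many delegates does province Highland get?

Standard divisor 347397/62 ≈ 5603.177; standard quotas: Coastal 7.921, East 16.752, Central 4.344, Highland 6.616, South 6.099, North 2.236, Lowland 3.361, West 14.670.
Rounding to the nearest integer gives Coastal 8, East 17, Central 4, Highland 7, South 6, North 2, Lowland 3, West 15 — total 62, matching the house size, so no adjustment is needed.
Highland receives 7.

7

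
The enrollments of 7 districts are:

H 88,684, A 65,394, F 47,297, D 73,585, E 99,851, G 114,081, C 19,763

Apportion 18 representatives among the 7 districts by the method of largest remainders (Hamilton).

Total 508655; standard divisor 508655/18 ≈ 28258.611.
Standard quotas: H 3.1383, A 2.3141, F 1.6737, D 2.6040, E 3.5335, G 4.0370, C 0.6994.
Lower quotas: H 3, A 2, F 1, D 2, E 3, G 4, C 0 (sum 15, leaving 3 seats).
Remainders in descending order: C 0.6994, F 0.6737, D 0.6040, E 0.5335, A 0.3141, H 0.1383, G 0.0370.
Largest remainders: C, F, D receive the extra seats.

H 3; A 2; F 2; D 3; E 3; G 4; C 1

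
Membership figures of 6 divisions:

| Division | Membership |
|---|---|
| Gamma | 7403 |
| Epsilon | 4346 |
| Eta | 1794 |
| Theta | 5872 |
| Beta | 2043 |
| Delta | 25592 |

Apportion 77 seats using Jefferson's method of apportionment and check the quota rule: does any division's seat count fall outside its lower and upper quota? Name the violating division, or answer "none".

Delta

Standard quotas: Gamma 12.115, Epsilon 7.112, Eta 2.936, Theta 9.610, Beta 3.343, Delta 41.883.
Jefferson allocation: Gamma 12, Epsilon 7, Eta 3, Theta 9, Beta 3, Delta 43.
Delta has quota 41.883 (lower 41, upper 42) but receives 43 — outside the quota interval.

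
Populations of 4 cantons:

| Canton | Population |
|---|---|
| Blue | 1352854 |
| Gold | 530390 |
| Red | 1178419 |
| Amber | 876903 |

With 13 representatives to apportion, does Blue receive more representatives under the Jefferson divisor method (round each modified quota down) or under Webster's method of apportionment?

Jefferson

Jefferson: Blue 5, Gold 1, Red 4, Amber 3.
Webster: Blue 4, Gold 2, Red 4, Amber 3.
Blue gets 5 under Jefferson and 4 under Webster.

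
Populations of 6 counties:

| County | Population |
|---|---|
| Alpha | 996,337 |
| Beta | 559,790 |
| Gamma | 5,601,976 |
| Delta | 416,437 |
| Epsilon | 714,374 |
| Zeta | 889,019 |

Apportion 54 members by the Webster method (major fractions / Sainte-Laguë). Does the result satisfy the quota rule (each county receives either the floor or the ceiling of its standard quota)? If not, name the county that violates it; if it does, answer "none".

Standard quotas: Alpha 5.862, Beta 3.294, Gamma 32.960, Delta 2.450, Epsilon 4.203, Zeta 5.231.
Webster allocation: Alpha 6, Beta 3, Gamma 34, Delta 2, Epsilon 4, Zeta 5.
Gamma has quota 32.960 (lower 32, upper 33) but receives 34 — outside the quota interval.

Gamma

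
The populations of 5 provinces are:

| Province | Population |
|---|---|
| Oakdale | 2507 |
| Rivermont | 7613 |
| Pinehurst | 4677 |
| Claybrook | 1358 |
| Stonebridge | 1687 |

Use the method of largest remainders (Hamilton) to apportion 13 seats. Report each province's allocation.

Standard divisor: 17842 ÷ 13 ≈ 1372.462.
Standard quotas: Oakdale 1.8266, Rivermont 5.5470, Pinehurst 3.4077, Claybrook 0.9895, Stonebridge 1.2292.
Lower quotas: Oakdale 1, Rivermont 5, Pinehurst 3, Claybrook 0, Stonebridge 1 (sum 10, leaving 3 seats).
Remainders in descending order: Claybrook 0.9895, Oakdale 0.8266, Rivermont 0.5470, Pinehurst 0.4077, Stonebridge 0.2292.
Largest remainders: Claybrook, Oakdale, Rivermont receive the extra seats.

Oakdale: 2; Rivermont: 6; Pinehurst: 3; Claybrook: 1; Stonebridge: 1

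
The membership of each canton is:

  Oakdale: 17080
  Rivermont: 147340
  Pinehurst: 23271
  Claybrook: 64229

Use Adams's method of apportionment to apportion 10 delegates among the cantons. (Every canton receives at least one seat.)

Oakdale=1; Rivermont=5; Pinehurst=1; Claybrook=3

Standard divisor 251920/10 ≈ 25192; standard quotas: Oakdale 0.678, Rivermont 5.849, Pinehurst 0.924, Claybrook 2.550.
Rounding up gives 1, 6, 1, 3 = 11 seats, so the divisor must be adjusted.
With modified divisor 30800: modified quotas Oakdale 0.555, Rivermont 4.784, Pinehurst 0.756, Claybrook 2.085.
Rounding up: Oakdale 1, Rivermont 5, Pinehurst 1, Claybrook 3 (total 10).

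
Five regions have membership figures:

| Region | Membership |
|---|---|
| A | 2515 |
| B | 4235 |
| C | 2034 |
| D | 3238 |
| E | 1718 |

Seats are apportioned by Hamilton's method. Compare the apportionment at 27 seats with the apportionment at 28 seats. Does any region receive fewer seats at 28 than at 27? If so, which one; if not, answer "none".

E

At 27 seats: A 5, B 8, C 4, D 6, E 4.
At 28 seats: A 5, B 9, C 4, D 7, E 3.
E drops from 4 to 3.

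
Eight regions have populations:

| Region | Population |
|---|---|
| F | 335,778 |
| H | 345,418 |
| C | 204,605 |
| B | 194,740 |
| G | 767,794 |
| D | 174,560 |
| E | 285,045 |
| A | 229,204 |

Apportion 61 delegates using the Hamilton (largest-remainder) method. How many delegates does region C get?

5

Standard divisor: 2537144 ÷ 61 ≈ 41592.525.
Standard quotas: F 8.0730, H 8.3048, C 4.9193, B 4.6821, G 18.4599, D 4.1969, E 6.8533, A 5.5107.
Lower quotas: F 8, H 8, C 4, B 4, G 18, D 4, E 6, A 5 (sum 57, leaving 4 seats).
Remainders in descending order: C 0.9193, E 0.8533, B 0.6821, A 0.5107, G 0.4599, H 0.3048, D 0.1969, F 0.0730.
The surplus seats go to C, E, B, A.
C receives 5.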